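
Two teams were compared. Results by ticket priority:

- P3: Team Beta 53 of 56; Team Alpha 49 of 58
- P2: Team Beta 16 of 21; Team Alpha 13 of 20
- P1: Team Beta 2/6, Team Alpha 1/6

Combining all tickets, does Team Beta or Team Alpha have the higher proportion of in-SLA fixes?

P3: Team Beta 53/56 = 94.6%, Team Alpha 49/58 = 84.5% → Team Beta
P2: Team Beta 16/21 = 76.2%, Team Alpha 13/20 = 65.0% → Team Beta
P1: Team Beta 2/6 = 33.3%, Team Alpha 1/6 = 16.7% → Team Beta
Overall: Team Beta 71/83 = 85.5%, Team Alpha 63/84 = 75.0% → Team Beta

Team Beta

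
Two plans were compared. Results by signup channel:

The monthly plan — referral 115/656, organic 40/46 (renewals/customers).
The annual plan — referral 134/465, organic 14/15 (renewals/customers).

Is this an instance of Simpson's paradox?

No

Referral: the monthly plan 115/656 = 17.5%, the annual plan 134/465 = 28.8% → the annual plan
Organic: the monthly plan 40/46 = 87.0%, the annual plan 14/15 = 93.3% → the annual plan
Overall: the monthly plan 155/702 = 22.1%, the annual plan 148/480 = 30.8% → the annual plan
The annual plan wins overall and in every signup group — no reversal.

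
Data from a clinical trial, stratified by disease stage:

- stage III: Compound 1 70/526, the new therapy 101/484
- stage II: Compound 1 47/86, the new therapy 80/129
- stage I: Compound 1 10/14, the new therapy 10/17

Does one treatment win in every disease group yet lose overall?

Stage III: Compound 1 70/526 = 13.3%, the new therapy 101/484 = 20.9% → the new therapy
Stage II: Compound 1 47/86 = 54.7%, the new therapy 80/129 = 62.0% → the new therapy
Stage I: Compound 1 10/14 = 71.4%, the new therapy 10/17 = 58.8% → Compound 1
Overall: Compound 1 127/626 = 20.3%, the new therapy 191/630 = 30.3% → the new therapy
Neither sweeps: Compound 1 wins 1 of 3 groups, the new therapy wins 2. The new therapy wins overall but not every group — no Simpson reversal.

No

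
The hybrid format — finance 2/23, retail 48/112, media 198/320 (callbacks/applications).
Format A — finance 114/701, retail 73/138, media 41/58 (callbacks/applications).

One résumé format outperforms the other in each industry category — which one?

Format A

Finance: the hybrid format 2/23 = 8.7%, Format A 114/701 = 16.3% → Format A
Retail: the hybrid format 48/112 = 42.9%, Format A 73/138 = 52.9% → Format A
Media: the hybrid format 198/320 = 61.9%, Format A 41/58 = 70.7% → Format A
Format A has the higher rate in all 3 groups.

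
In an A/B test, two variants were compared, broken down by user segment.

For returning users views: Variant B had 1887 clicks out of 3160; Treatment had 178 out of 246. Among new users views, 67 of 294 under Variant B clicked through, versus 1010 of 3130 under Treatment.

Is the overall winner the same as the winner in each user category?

No

Returning users: Variant B 1887/3160 = 59.7%, Treatment 178/246 = 72.4% → Treatment
New users: Variant B 67/294 = 22.8%, Treatment 1010/3130 = 32.3% → Treatment
Overall: Variant B 1954/3454 = 56.6%, Treatment 1188/3376 = 35.2% → Variant B
Treatment wins each user group but Variant B wins overall — the comparison reverses. Treatment's views skew toward new users, which has a lower base rate.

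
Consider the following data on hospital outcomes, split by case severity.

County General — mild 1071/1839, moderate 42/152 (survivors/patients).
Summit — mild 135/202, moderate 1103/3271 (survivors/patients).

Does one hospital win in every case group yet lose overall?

Mild: County General 1071/1839 = 58.2%, Summit 135/202 = 66.8% → Summit
Moderate: County General 42/152 = 27.6%, Summit 1103/3271 = 33.7% → Summit
Overall: County General 1113/1991 = 55.9%, Summit 1238/3473 = 35.6% → County General
Summit wins each case group but County General wins overall — the comparison reverses. Summit's patients skew toward moderate, which has a lower base rate.

Yes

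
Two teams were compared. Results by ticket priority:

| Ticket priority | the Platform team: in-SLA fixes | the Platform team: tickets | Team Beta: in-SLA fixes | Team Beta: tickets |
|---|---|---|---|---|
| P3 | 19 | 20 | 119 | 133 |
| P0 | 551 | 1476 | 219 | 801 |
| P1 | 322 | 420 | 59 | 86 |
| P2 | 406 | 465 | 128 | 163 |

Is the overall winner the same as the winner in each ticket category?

Yes

P3: the Platform team 19/20 = 95.0%, Team Beta 119/133 = 89.5% → the Platform team
P0: the Platform team 551/1476 = 37.3%, Team Beta 219/801 = 27.3% → the Platform team
P1: the Platform team 322/420 = 76.7%, Team Beta 59/86 = 68.6% → the Platform team
P2: the Platform team 406/465 = 87.3%, Team Beta 128/163 = 78.5% → the Platform team
Overall: the Platform team 1298/2381 = 54.5%, Team Beta 525/1183 = 44.4% → the Platform team
The Platform team wins overall and in every ticket group — no reversal.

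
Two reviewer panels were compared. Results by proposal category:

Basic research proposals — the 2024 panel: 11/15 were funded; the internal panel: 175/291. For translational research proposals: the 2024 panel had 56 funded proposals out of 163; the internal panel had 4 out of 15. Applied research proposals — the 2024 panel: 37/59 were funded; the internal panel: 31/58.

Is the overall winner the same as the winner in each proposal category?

No

Basic research: the 2024 panel 11/15 = 73.3%, the internal panel 175/291 = 60.1% → the 2024 panel
Translational research: the 2024 panel 56/163 = 34.4%, the internal panel 4/15 = 26.7% → the 2024 panel
Applied research: the 2024 panel 37/59 = 62.7%, the internal panel 31/58 = 53.4% → the 2024 panel
Overall: the 2024 panel 104/237 = 43.9%, the internal panel 210/364 = 57.7% → the internal panel
The 2024 panel wins each proposal group but the internal panel wins overall — the comparison reverses. The 2024 panel's proposals skew toward translational research, which has a lower base rate.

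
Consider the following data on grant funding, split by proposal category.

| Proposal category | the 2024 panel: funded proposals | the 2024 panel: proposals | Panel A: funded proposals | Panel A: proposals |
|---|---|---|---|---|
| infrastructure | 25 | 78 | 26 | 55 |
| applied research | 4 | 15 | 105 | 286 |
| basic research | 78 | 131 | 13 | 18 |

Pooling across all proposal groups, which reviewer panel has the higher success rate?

Infrastructure: the 2024 panel 25/78 = 32.1%, Panel A 26/55 = 47.3% → Panel A
Applied research: the 2024 panel 4/15 = 26.7%, Panel A 105/286 = 36.7% → Panel A
Basic research: the 2024 panel 78/131 = 59.5%, Panel A 13/18 = 72.2% → Panel A
Overall: the 2024 panel 107/224 = 47.8%, Panel A 144/359 = 40.1% → the 2024 panel
(Panel A wins every proposal group but the 2024 panel wins overall — Panel A's proposals skew toward the low-rate applied research group.)

the 2024 panel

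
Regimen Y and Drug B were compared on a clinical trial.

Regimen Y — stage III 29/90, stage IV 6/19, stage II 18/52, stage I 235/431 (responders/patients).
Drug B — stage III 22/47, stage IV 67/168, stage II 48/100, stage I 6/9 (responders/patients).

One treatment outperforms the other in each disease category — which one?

Stage III: Regimen Y 29/90 = 32.2%, Drug B 22/47 = 46.8% → Drug B
Stage IV: Regimen Y 6/19 = 31.6%, Drug B 67/168 = 39.9% → Drug B
Stage II: Regimen Y 18/52 = 34.6%, Drug B 48/100 = 48.0% → Drug B
Stage I: Regimen Y 235/431 = 54.5%, Drug B 6/9 = 66.7% → Drug B
Drug B has the higher rate in all 4 groups.

Drug B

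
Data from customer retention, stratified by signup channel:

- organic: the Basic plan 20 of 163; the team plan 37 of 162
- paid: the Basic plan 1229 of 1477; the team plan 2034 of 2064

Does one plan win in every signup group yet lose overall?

No

Organic: the Basic plan 20/163 = 12.3%, the team plan 37/162 = 22.8% → the team plan
Paid: the Basic plan 1229/1477 = 83.2%, the team plan 2034/2064 = 98.5% → the team plan
Overall: the Basic plan 1249/1640 = 76.2%, the team plan 2071/2226 = 93.0% → the team plan
The team plan wins overall and in every signup group — no reversal.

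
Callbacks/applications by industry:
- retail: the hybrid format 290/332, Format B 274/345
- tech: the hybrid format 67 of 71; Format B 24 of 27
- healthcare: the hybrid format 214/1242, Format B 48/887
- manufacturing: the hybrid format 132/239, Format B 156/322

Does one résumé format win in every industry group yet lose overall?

No

Retail: the hybrid format 290/332 = 87.3%, Format B 274/345 = 79.4% → the hybrid format
Tech: the hybrid format 67/71 = 94.4%, Format B 24/27 = 88.9% → the hybrid format
Healthcare: the hybrid format 214/1242 = 17.2%, Format B 48/887 = 5.4% → the hybrid format
Manufacturing: the hybrid format 132/239 = 55.2%, Format B 156/322 = 48.4% → the hybrid format
Overall: the hybrid format 703/1884 = 37.3%, Format B 502/1581 = 31.8% → the hybrid format
The hybrid format wins overall and in every industry group — no reversal.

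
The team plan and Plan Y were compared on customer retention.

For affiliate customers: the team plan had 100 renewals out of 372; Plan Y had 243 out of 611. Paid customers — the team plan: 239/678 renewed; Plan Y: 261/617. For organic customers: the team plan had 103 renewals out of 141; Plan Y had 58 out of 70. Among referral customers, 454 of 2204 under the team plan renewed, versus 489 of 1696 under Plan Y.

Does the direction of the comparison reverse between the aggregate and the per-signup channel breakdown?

No

Affiliate: the team plan 100/372 = 26.9%, Plan Y 243/611 = 39.8% → Plan Y
Paid: the team plan 239/678 = 35.3%, Plan Y 261/617 = 42.3% → Plan Y
Organic: the team plan 103/141 = 73.0%, Plan Y 58/70 = 82.9% → Plan Y
Referral: the team plan 454/2204 = 20.6%, Plan Y 489/1696 = 28.8% → Plan Y
Overall: the team plan 896/3395 = 26.4%, Plan Y 1051/2994 = 35.1% → Plan Y
Plan Y wins overall and in every signup group — no reversal.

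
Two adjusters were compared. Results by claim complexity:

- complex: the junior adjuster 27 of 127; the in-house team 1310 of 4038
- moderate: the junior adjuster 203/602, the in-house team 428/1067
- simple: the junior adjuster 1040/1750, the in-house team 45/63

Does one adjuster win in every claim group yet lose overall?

Yes

Complex: the junior adjuster 27/127 = 21.3%, the in-house team 1310/4038 = 32.4% → the in-house team
Moderate: the junior adjuster 203/602 = 33.7%, the in-house team 428/1067 = 40.1% → the in-house team
Simple: the junior adjuster 1040/1750 = 59.4%, the in-house team 45/63 = 71.4% → the in-house team
Overall: the junior adjuster 1270/2479 = 51.2%, the in-house team 1783/5168 = 34.5% → the junior adjuster
The in-house team wins each claim group but the junior adjuster wins overall — the comparison reverses. The in-house team's claims skew toward complex, which has a lower base rate.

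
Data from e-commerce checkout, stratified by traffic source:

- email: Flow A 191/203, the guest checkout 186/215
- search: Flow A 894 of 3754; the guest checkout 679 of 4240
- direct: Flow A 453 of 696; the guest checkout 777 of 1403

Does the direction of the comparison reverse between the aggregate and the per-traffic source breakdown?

No

Email: Flow A 191/203 = 94.1%, the guest checkout 186/215 = 86.5% → Flow A
Search: Flow A 894/3754 = 23.8%, the guest checkout 679/4240 = 16.0% → Flow A
Direct: Flow A 453/696 = 65.1%, the guest checkout 777/1403 = 55.4% → Flow A
Overall: Flow A 1538/4653 = 33.1%, the guest checkout 1642/5858 = 28.0% → Flow A
Flow A wins overall and in every traffic group — no reversal.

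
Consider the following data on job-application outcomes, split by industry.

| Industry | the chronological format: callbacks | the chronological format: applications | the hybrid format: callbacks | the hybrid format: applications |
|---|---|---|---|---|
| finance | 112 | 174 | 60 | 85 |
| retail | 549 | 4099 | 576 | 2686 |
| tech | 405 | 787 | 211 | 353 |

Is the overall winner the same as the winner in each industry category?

Yes

Finance: the chronological format 112/174 = 64.4%, the hybrid format 60/85 = 70.6% → the hybrid format
Retail: the chronological format 549/4099 = 13.4%, the hybrid format 576/2686 = 21.4% → the hybrid format
Tech: the chronological format 405/787 = 51.5%, the hybrid format 211/353 = 59.8% → the hybrid format
Overall: the chronological format 1066/5060 = 21.1%, the hybrid format 847/3124 = 27.1% → the hybrid format
The hybrid format wins overall and in every industry group — no reversal.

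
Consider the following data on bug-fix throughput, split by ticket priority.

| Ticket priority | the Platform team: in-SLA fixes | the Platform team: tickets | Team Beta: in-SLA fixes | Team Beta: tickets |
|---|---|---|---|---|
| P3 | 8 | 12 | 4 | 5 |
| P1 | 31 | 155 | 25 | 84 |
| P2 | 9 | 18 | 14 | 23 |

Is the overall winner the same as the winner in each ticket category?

Yes

P3: the Platform team 8/12 = 66.7%, Team Beta 4/5 = 80.0% → Team Beta
P1: the Platform team 31/155 = 20.0%, Team Beta 25/84 = 29.8% → Team Beta
P2: the Platform team 9/18 = 50.0%, Team Beta 14/23 = 60.9% → Team Beta
Overall: the Platform team 48/185 = 25.9%, Team Beta 43/112 = 38.4% → Team Beta
Team Beta wins overall and in every ticket group — no reversal.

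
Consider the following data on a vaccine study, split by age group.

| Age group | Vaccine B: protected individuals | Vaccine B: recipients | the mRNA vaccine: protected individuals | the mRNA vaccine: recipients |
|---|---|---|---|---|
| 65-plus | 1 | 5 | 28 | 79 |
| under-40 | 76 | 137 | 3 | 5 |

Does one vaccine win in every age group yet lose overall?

65-plus: Vaccine B 1/5 = 20.0%, the mRNA vaccine 28/79 = 35.4% → the mRNA vaccine
Under-40: Vaccine B 76/137 = 55.5%, the mRNA vaccine 3/5 = 60.0% → the mRNA vaccine
Overall: Vaccine B 77/142 = 54.2%, the mRNA vaccine 31/84 = 36.9% → Vaccine B
The mRNA vaccine wins each age group but Vaccine B wins overall — the comparison reverses. The mRNA vaccine's recipients skew toward 65-plus, which has a lower base rate.

Yes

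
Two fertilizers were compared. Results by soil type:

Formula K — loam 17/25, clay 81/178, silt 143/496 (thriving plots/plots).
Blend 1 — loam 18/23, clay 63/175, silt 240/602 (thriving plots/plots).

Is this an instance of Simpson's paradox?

Loam: Formula K 17/25 = 68.0%, Blend 1 18/23 = 78.3% → Blend 1
Clay: Formula K 81/178 = 45.5%, Blend 1 63/175 = 36.0% → Formula K
Silt: Formula K 143/496 = 28.8%, Blend 1 240/602 = 39.9% → Blend 1
Overall: Formula K 241/699 = 34.5%, Blend 1 321/800 = 40.1% → Blend 1
Neither sweeps: Formula K wins 1 of 3 groups, Blend 1 wins 2. Blend 1 wins overall but not every group — no Simpson reversal.

No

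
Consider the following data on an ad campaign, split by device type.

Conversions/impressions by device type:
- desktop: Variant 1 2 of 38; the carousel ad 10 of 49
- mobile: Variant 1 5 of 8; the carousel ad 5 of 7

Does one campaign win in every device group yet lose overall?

No

Desktop: Variant 1 2/38 = 5.3%, the carousel ad 10/49 = 20.4% → the carousel ad
Mobile: Variant 1 5/8 = 62.5%, the carousel ad 5/7 = 71.4% → the carousel ad
Overall: Variant 1 7/46 = 15.2%, the carousel ad 15/56 = 26.8% → the carousel ad
The carousel ad wins overall and in every device group — no reversal.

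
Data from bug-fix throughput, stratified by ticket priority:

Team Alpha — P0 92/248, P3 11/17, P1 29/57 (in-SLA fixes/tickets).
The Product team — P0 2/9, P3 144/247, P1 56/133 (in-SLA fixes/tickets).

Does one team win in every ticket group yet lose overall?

Yes

P0: Team Alpha 92/248 = 37.1%, the Product team 2/9 = 22.2% → Team Alpha
P3: Team Alpha 11/17 = 64.7%, the Product team 144/247 = 58.3% → Team Alpha
P1: Team Alpha 29/57 = 50.9%, the Product team 56/133 = 42.1% → Team Alpha
Overall: Team Alpha 132/322 = 41.0%, the Product team 202/389 = 51.9% → the Product team
Team Alpha wins each ticket group but the Product team wins overall — the comparison reverses. Team Alpha's tickets skew toward P0, which has a lower base rate.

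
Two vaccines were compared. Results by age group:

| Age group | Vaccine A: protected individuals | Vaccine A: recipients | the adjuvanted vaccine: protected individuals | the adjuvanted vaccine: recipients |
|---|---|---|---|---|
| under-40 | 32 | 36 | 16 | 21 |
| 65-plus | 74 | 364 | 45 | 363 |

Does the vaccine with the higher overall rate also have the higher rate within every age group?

Under-40: Vaccine A 32/36 = 88.9%, the adjuvanted vaccine 16/21 = 76.2% → Vaccine A
65-plus: Vaccine A 74/364 = 20.3%, the adjuvanted vaccine 45/363 = 12.4% → Vaccine A
Overall: Vaccine A 106/400 = 26.5%, the adjuvanted vaccine 61/384 = 15.9% → Vaccine A
Vaccine A wins overall and in every age group — no reversal.

Yes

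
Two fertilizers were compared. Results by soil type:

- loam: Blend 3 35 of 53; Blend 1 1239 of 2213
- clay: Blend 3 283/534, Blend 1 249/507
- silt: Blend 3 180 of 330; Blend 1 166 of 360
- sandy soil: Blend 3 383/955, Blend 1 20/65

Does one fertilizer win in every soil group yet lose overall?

Loam: Blend 3 35/53 = 66.0%, Blend 1 1239/2213 = 56.0% → Blend 3
Clay: Blend 3 283/534 = 53.0%, Blend 1 249/507 = 49.1% → Blend 3
Silt: Blend 3 180/330 = 54.5%, Blend 1 166/360 = 46.1% → Blend 3
Sandy soil: Blend 3 383/955 = 40.1%, Blend 1 20/65 = 30.8% → Blend 3
Overall: Blend 3 881/1872 = 47.1%, Blend 1 1674/3145 = 53.2% → Blend 1
Blend 3 wins each soil group but Blend 1 wins overall — the comparison reverses. Blend 3's plots skew toward sandy soil, which has a lower base rate.

Yes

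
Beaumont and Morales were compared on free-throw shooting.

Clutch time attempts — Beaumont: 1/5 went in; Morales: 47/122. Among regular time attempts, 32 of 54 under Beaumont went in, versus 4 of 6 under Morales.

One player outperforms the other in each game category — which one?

Morales

Clutch time: Beaumont 1/5 = 20.0%, Morales 47/122 = 38.5% → Morales
Regular time: Beaumont 32/54 = 59.3%, Morales 4/6 = 66.7% → Morales
Morales has the higher rate in both groups.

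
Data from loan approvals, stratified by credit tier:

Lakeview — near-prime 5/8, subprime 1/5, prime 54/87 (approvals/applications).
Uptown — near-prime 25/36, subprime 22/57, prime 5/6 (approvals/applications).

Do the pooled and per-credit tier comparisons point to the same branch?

Near-prime: Lakeview 5/8 = 62.5%, Uptown 25/36 = 69.4% → Uptown
Subprime: Lakeview 1/5 = 20.0%, Uptown 22/57 = 38.6% → Uptown
Prime: Lakeview 54/87 = 62.1%, Uptown 5/6 = 83.3% → Uptown
Overall: Lakeview 60/100 = 60.0%, Uptown 52/99 = 52.5% → Lakeview
Uptown wins each credit group but Lakeview wins overall — the comparison reverses. Uptown's applications skew toward subprime, which has a lower base rate.

No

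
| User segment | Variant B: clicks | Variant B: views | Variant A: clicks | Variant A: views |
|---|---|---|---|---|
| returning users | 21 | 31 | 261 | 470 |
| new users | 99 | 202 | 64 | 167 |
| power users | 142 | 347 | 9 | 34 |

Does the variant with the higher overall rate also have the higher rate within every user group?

No

Returning users: Variant B 21/31 = 67.7%, Variant A 261/470 = 55.5% → Variant B
New users: Variant B 99/202 = 49.0%, Variant A 64/167 = 38.3% → Variant B
Power users: Variant B 142/347 = 40.9%, Variant A 9/34 = 26.5% → Variant B
Overall: Variant B 262/580 = 45.2%, Variant A 334/671 = 49.8% → Variant A
Variant B wins each user group but Variant A wins overall — the comparison reverses. Variant B's views skew toward power users, which has a lower base rate.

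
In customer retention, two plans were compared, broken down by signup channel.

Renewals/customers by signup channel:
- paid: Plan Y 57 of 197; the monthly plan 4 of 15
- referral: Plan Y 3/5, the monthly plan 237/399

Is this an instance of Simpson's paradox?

Yes

Paid: Plan Y 57/197 = 28.9%, the monthly plan 4/15 = 26.7% → Plan Y
Referral: Plan Y 3/5 = 60.0%, the monthly plan 237/399 = 59.4% → Plan Y
Overall: Plan Y 60/202 = 29.7%, the monthly plan 241/414 = 58.2% → the monthly plan
Plan Y wins each signup group but the monthly plan wins overall — the comparison reverses. Plan Y's customers skew toward paid, which has a lower base rate.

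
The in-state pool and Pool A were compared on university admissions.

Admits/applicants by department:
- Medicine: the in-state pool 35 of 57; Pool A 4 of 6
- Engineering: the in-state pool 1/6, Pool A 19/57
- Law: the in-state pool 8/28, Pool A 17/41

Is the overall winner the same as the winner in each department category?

Medicine: the in-state pool 35/57 = 61.4%, Pool A 4/6 = 66.7% → Pool A
Engineering: the in-state pool 1/6 = 16.7%, Pool A 19/57 = 33.3% → Pool A
Law: the in-state pool 8/28 = 28.6%, Pool A 17/41 = 41.5% → Pool A
Overall: the in-state pool 44/91 = 48.4%, Pool A 40/104 = 38.5% → the in-state pool
Pool A wins each department group but the in-state pool wins overall — the comparison reverses. Pool A's applicants skew toward Engineering, which has a lower base rate.

No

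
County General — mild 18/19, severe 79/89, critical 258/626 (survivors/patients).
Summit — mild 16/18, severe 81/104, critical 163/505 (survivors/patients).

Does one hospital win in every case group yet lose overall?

No

Mild: County General 18/19 = 94.7%, Summit 16/18 = 88.9% → County General
Severe: County General 79/89 = 88.8%, Summit 81/104 = 77.9% → County General
Critical: County General 258/626 = 41.2%, Summit 163/505 = 32.3% → County General
Overall: County General 355/734 = 48.4%, Summit 260/627 = 41.5% → County General
County General wins overall and in every case group — no reversal.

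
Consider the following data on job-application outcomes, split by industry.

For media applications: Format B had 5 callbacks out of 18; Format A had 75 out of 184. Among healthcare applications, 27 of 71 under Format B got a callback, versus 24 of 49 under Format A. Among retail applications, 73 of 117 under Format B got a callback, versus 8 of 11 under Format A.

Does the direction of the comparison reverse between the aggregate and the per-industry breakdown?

Yes

Media: Format B 5/18 = 27.8%, Format A 75/184 = 40.8% → Format A
Healthcare: Format B 27/71 = 38.0%, Format A 24/49 = 49.0% → Format A
Retail: Format B 73/117 = 62.4%, Format A 8/11 = 72.7% → Format A
Overall: Format B 105/206 = 51.0%, Format A 107/244 = 43.9% → Format B
Format A wins each industry group but Format B wins overall — the comparison reverses. Format A's applications skew toward media, which has a lower base rate.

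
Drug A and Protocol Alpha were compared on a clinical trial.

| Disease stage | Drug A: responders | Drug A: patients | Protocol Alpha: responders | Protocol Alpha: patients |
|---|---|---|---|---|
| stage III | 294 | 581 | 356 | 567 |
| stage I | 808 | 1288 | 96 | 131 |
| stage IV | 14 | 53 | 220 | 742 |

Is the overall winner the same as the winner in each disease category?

No

Stage III: Drug A 294/581 = 50.6%, Protocol Alpha 356/567 = 62.8% → Protocol Alpha
Stage I: Drug A 808/1288 = 62.7%, Protocol Alpha 96/131 = 73.3% → Protocol Alpha
Stage IV: Drug A 14/53 = 26.4%, Protocol Alpha 220/742 = 29.6% → Protocol Alpha
Overall: Drug A 1116/1922 = 58.1%, Protocol Alpha 672/1440 = 46.7% → Drug A
Protocol Alpha wins each disease group but Drug A wins overall — the comparison reverses. Protocol Alpha's patients skew toward stage IV, which has a lower base rate.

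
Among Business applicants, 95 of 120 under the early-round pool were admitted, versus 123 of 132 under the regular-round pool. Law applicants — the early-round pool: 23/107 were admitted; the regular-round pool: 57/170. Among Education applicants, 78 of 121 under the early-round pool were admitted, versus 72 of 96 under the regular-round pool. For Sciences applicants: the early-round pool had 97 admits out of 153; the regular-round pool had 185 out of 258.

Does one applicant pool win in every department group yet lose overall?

Business: the early-round pool 95/120 = 79.2%, the regular-round pool 123/132 = 93.2% → the regular-round pool
Law: the early-round pool 23/107 = 21.5%, the regular-round pool 57/170 = 33.5% → the regular-round pool
Education: the early-round pool 78/121 = 64.5%, the regular-round pool 72/96 = 75.0% → the regular-round pool
Sciences: the early-round pool 97/153 = 63.4%, the regular-round pool 185/258 = 71.7% → the regular-round pool
Overall: the early-round pool 293/501 = 58.5%, the regular-round pool 437/656 = 66.6% → the regular-round pool
The regular-round pool wins overall and in every department group — no reversal.

No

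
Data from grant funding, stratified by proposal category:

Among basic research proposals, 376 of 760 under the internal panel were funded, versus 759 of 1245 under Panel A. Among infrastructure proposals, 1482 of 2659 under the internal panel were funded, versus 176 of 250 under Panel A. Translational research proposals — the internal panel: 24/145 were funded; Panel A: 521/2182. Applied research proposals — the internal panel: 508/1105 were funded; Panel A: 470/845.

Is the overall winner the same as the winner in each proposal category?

Basic research: the internal panel 376/760 = 49.5%, Panel A 759/1245 = 61.0% → Panel A
Infrastructure: the internal panel 1482/2659 = 55.7%, Panel A 176/250 = 70.4% → Panel A
Translational research: the internal panel 24/145 = 16.6%, Panel A 521/2182 = 23.9% → Panel A
Applied research: the internal panel 508/1105 = 46.0%, Panel A 470/845 = 55.6% → Panel A
Overall: the internal panel 2390/4669 = 51.2%, Panel A 1926/4522 = 42.6% → the internal panel
Panel A wins each proposal group but the internal panel wins overall — the comparison reverses. Panel A's proposals skew toward translational research, which has a lower base rate.

No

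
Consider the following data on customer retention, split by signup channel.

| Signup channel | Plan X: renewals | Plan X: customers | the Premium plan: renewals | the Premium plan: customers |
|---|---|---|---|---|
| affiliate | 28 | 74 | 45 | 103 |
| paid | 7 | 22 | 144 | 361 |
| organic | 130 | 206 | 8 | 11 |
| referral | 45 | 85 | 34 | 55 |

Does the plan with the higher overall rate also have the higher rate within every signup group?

Affiliate: Plan X 28/74 = 37.8%, the Premium plan 45/103 = 43.7% → the Premium plan
Paid: Plan X 7/22 = 31.8%, the Premium plan 144/361 = 39.9% → the Premium plan
Organic: Plan X 130/206 = 63.1%, the Premium plan 8/11 = 72.7% → the Premium plan
Referral: Plan X 45/85 = 52.9%, the Premium plan 34/55 = 61.8% → the Premium plan
Overall: Plan X 210/387 = 54.3%, the Premium plan 231/530 = 43.6% → Plan X
The Premium plan wins each signup group but Plan X wins overall — the comparison reverses. The Premium plan's customers skew toward paid, which has a lower base rate.

No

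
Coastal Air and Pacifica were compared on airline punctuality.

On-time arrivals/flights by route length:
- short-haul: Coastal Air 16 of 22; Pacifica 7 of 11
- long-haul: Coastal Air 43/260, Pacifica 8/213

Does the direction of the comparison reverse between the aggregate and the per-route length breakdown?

Short-haul: Coastal Air 16/22 = 72.7%, Pacifica 7/11 = 63.6% → Coastal Air
Long-haul: Coastal Air 43/260 = 16.5%, Pacifica 8/213 = 3.8% → Coastal Air
Overall: Coastal Air 59/282 = 20.9%, Pacifica 15/224 = 6.7% → Coastal Air
Coastal Air wins overall and in every route group — no reversal.

No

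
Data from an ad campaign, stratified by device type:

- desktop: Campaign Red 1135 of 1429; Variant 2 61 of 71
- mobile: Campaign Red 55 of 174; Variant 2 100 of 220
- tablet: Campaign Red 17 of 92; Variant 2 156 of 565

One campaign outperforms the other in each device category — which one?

Variant 2

Desktop: Campaign Red 1135/1429 = 79.4%, Variant 2 61/71 = 85.9% → Variant 2
Mobile: Campaign Red 55/174 = 31.6%, Variant 2 100/220 = 45.5% → Variant 2
Tablet: Campaign Red 17/92 = 18.5%, Variant 2 156/565 = 27.6% → Variant 2
Variant 2 has the higher rate in all 3 groups.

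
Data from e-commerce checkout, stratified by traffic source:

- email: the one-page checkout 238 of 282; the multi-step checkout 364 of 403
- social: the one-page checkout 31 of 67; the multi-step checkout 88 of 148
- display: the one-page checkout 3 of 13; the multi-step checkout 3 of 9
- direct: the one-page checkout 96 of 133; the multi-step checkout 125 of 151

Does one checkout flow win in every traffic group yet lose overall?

No

Email: the one-page checkout 238/282 = 84.4%, the multi-step checkout 364/403 = 90.3% → the multi-step checkout
Social: the one-page checkout 31/67 = 46.3%, the multi-step checkout 88/148 = 59.5% → the multi-step checkout
Display: the one-page checkout 3/13 = 23.1%, the multi-step checkout 3/9 = 33.3% → the multi-step checkout
Direct: the one-page checkout 96/133 = 72.2%, the multi-step checkout 125/151 = 82.8% → the multi-step checkout
Overall: the one-page checkout 368/495 = 74.3%, the multi-step checkout 580/711 = 81.6% → the multi-step checkout
The multi-step checkout wins overall and in every traffic group — no reversal.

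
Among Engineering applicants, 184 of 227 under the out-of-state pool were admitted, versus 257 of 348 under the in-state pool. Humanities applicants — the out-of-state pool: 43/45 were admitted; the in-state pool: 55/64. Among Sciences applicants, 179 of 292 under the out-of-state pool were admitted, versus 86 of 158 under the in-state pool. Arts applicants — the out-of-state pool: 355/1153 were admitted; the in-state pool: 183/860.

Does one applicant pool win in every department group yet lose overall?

Engineering: the out-of-state pool 184/227 = 81.1%, the in-state pool 257/348 = 73.9% → the out-of-state pool
Humanities: the out-of-state pool 43/45 = 95.6%, the in-state pool 55/64 = 85.9% → the out-of-state pool
Sciences: the out-of-state pool 179/292 = 61.3%, the in-state pool 86/158 = 54.4% → the out-of-state pool
Arts: the out-of-state pool 355/1153 = 30.8%, the in-state pool 183/860 = 21.3% → the out-of-state pool
Overall: the out-of-state pool 761/1717 = 44.3%, the in-state pool 581/1430 = 40.6% → the out-of-state pool
The out-of-state pool wins overall and in every department group — no reversal.

No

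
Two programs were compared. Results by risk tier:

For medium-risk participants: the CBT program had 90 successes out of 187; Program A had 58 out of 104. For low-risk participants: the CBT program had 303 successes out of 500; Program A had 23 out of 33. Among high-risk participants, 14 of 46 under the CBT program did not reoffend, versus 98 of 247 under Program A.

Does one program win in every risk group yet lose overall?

Yes

Medium-risk: the CBT program 90/187 = 48.1%, Program A 58/104 = 55.8% → Program A
Low-risk: the CBT program 303/500 = 60.6%, Program A 23/33 = 69.7% → Program A
High-risk: the CBT program 14/46 = 30.4%, Program A 98/247 = 39.7% → Program A
Overall: the CBT program 407/733 = 55.5%, Program A 179/384 = 46.6% → the CBT program
Program A wins each risk group but the CBT program wins overall — the comparison reverses. Program A's participants skew toward high-risk, which has a lower base rate.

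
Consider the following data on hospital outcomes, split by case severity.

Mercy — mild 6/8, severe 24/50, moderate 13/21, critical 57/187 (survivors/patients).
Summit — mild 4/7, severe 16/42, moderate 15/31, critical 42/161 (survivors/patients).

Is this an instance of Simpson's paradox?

Mild: Mercy 6/8 = 75.0%, Summit 4/7 = 57.1% → Mercy
Severe: Mercy 24/50 = 48.0%, Summit 16/42 = 38.1% → Mercy
Moderate: Mercy 13/21 = 61.9%, Summit 15/31 = 48.4% → Mercy
Critical: Mercy 57/187 = 30.5%, Summit 42/161 = 26.1% → Mercy
Overall: Mercy 100/266 = 37.6%, Summit 77/241 = 32.0% → Mercy
Mercy wins overall and in every case group — no reversal.

No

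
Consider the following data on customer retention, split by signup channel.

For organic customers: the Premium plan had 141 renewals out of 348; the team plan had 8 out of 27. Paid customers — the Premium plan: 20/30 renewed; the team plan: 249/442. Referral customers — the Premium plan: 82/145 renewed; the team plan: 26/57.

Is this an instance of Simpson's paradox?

Yes

Organic: the Premium plan 141/348 = 40.5%, the team plan 8/27 = 29.6% → the Premium plan
Paid: the Premium plan 20/30 = 66.7%, the team plan 249/442 = 56.3% → the Premium plan
Referral: the Premium plan 82/145 = 56.6%, the team plan 26/57 = 45.6% → the Premium plan
Overall: the Premium plan 243/523 = 46.5%, the team plan 283/526 = 53.8% → the team plan
The Premium plan wins each signup group but the team plan wins overall — the comparison reverses. The Premium plan's customers skew toward organic, which has a lower base rate.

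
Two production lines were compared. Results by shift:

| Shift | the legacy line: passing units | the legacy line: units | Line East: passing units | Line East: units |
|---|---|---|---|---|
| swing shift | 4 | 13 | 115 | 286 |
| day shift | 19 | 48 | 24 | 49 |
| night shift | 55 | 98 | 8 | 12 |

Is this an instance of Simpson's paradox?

Yes

Swing shift: the legacy line 4/13 = 30.8%, Line East 115/286 = 40.2% → Line East
Day shift: the legacy line 19/48 = 39.6%, Line East 24/49 = 49.0% → Line East
Night shift: the legacy line 55/98 = 56.1%, Line East 8/12 = 66.7% → Line East
Overall: the legacy line 78/159 = 49.1%, Line East 147/347 = 42.4% → the legacy line
Line East wins each shift group but the legacy line wins overall — the comparison reverses. Line East's units skew toward swing shift, which has a lower base rate.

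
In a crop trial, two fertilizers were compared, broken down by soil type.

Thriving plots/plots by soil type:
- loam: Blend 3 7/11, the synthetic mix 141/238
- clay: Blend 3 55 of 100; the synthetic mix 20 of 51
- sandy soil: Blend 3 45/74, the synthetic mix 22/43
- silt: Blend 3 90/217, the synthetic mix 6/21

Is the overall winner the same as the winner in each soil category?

No

Loam: Blend 3 7/11 = 63.6%, the synthetic mix 141/238 = 59.2% → Blend 3
Clay: Blend 3 55/100 = 55.0%, the synthetic mix 20/51 = 39.2% → Blend 3
Sandy soil: Blend 3 45/74 = 60.8%, the synthetic mix 22/43 = 51.2% → Blend 3
Silt: Blend 3 90/217 = 41.5%, the synthetic mix 6/21 = 28.6% → Blend 3
Overall: Blend 3 197/402 = 49.0%, the synthetic mix 189/353 = 53.5% → the synthetic mix
Blend 3 wins each soil group but the synthetic mix wins overall — the comparison reverses. Blend 3's plots skew toward silt, which has a lower base rate.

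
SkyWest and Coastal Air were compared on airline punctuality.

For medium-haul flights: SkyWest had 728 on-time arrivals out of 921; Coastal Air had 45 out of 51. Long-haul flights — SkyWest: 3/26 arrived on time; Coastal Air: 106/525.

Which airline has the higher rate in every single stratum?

Coastal Air

Medium-haul: SkyWest 728/921 = 79.0%, Coastal Air 45/51 = 88.2% → Coastal Air
Long-haul: SkyWest 3/26 = 11.5%, Coastal Air 106/525 = 20.2% → Coastal Air
Coastal Air has the higher rate in both groups.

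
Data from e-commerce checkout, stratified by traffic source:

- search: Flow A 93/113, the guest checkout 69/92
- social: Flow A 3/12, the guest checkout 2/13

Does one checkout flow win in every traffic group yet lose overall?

Search: Flow A 93/113 = 82.3%, the guest checkout 69/92 = 75.0% → Flow A
Social: Flow A 3/12 = 25.0%, the guest checkout 2/13 = 15.4% → Flow A
Overall: Flow A 96/125 = 76.8%, the guest checkout 71/105 = 67.6% → Flow A
Flow A wins overall and in every traffic group — no reversal.

No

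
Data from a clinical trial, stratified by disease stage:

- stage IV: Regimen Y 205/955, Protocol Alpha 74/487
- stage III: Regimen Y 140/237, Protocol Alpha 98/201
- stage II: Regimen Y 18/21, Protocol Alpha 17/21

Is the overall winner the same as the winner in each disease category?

Yes

Stage IV: Regimen Y 205/955 = 21.5%, Protocol Alpha 74/487 = 15.2% → Regimen Y
Stage III: Regimen Y 140/237 = 59.1%, Protocol Alpha 98/201 = 48.8% → Regimen Y
Stage II: Regimen Y 18/21 = 85.7%, Protocol Alpha 17/21 = 81.0% → Regimen Y
Overall: Regimen Y 363/1213 = 29.9%, Protocol Alpha 189/709 = 26.7% → Regimen Y
Regimen Y wins overall and in every disease group — no reversal.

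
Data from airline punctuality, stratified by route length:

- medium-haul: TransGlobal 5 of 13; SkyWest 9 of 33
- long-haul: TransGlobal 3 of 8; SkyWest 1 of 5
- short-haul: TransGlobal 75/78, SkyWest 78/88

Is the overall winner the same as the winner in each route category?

Yes

Medium-haul: TransGlobal 5/13 = 38.5%, SkyWest 9/33 = 27.3% → TransGlobal
Long-haul: TransGlobal 3/8 = 37.5%, SkyWest 1/5 = 20.0% → TransGlobal
Short-haul: TransGlobal 75/78 = 96.2%, SkyWest 78/88 = 88.6% → TransGlobal
Overall: TransGlobal 83/99 = 83.8%, SkyWest 88/126 = 69.8% → TransGlobal
TransGlobal wins overall and in every route group — no reversal.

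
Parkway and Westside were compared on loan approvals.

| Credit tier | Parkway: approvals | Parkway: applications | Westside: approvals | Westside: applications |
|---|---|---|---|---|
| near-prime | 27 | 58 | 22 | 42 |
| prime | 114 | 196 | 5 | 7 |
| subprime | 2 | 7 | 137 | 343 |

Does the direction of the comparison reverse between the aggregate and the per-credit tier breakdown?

Near-prime: Parkway 27/58 = 46.6%, Westside 22/42 = 52.4% → Westside
Prime: Parkway 114/196 = 58.2%, Westside 5/7 = 71.4% → Westside
Subprime: Parkway 2/7 = 28.6%, Westside 137/343 = 39.9% → Westside
Overall: Parkway 143/261 = 54.8%, Westside 164/392 = 41.8% → Parkway
Westside wins each credit group but Parkway wins overall — the comparison reverses. Westside's applications skew toward subprime, which has a lower base rate.

Yes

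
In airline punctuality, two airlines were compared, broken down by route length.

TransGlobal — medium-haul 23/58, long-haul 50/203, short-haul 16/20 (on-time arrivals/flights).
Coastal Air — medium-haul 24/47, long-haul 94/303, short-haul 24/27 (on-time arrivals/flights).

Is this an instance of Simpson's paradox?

Medium-haul: TransGlobal 23/58 = 39.7%, Coastal Air 24/47 = 51.1% → Coastal Air
Long-haul: TransGlobal 50/203 = 24.6%, Coastal Air 94/303 = 31.0% → Coastal Air
Short-haul: TransGlobal 16/20 = 80.0%, Coastal Air 24/27 = 88.9% → Coastal Air
Overall: TransGlobal 89/281 = 31.7%, Coastal Air 142/377 = 37.7% → Coastal Air
Coastal Air wins overall and in every route group — no reversal.

No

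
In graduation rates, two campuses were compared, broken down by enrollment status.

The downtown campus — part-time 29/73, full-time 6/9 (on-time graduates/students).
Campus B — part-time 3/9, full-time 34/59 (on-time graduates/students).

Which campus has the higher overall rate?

Campus B

Part-time: the downtown campus 29/73 = 39.7%, Campus B 3/9 = 33.3% → the downtown campus
Full-time: the downtown campus 6/9 = 66.7%, Campus B 34/59 = 57.6% → the downtown campus
Overall: the downtown campus 35/82 = 42.7%, Campus B 37/68 = 54.4% → Campus B
(The downtown campus wins every enrollment group but Campus B wins overall — the downtown campus's students skew toward the low-rate part-time group.)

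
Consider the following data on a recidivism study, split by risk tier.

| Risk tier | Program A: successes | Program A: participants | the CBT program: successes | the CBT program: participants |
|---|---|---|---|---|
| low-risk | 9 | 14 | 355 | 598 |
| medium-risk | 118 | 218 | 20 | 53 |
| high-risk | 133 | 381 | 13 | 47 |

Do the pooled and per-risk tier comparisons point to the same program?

Low-risk: Program A 9/14 = 64.3%, the CBT program 355/598 = 59.4% → Program A
Medium-risk: Program A 118/218 = 54.1%, the CBT program 20/53 = 37.7% → Program A
High-risk: Program A 133/381 = 34.9%, the CBT program 13/47 = 27.7% → Program A
Overall: Program A 260/613 = 42.4%, the CBT program 388/698 = 55.6% → the CBT program
Program A wins each risk group but the CBT program wins overall — the comparison reverses. Program A's participants skew toward high-risk, which has a lower base rate.

No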